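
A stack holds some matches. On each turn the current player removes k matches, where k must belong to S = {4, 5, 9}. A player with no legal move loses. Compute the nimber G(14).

0

n :  0  1  2  3  4  5  6  7  8  9 10 11 12 13 14
G :  0  0  0  0  1  1  1  1  2  2  2  2  3  0  0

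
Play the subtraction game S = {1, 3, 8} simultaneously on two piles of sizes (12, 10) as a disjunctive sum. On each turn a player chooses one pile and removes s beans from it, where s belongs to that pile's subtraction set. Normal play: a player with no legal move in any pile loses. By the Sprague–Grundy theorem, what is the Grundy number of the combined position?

All piles use S = {1, 3, 8}:
G(0) = 0
G(1) = mex{0} = 1
G(2) = mex{1} = 0
G(3) = mex{0,0} = 1
G(4) = mex{1,1} = 0
G(5) = mex{0,0} = 1
G(6) = mex{1,1} = 0
G(7) = mex{0,0} = 1
G(8) = mex{1,1,0} = 2
G(9) = mex{2,0,1} = 3
G(10) = mex{3,1,0} = 2
G(11) = mex{2,2,1} = 0
G(12) = mex{0,3,0} = 1
Pile A: G(12) = 1.
Pile B: G(10) = 2.
Combined Grundy value = 1 ⊕ 2 = 3.

3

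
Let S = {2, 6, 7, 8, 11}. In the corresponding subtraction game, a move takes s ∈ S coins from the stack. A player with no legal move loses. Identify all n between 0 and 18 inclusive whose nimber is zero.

0, 1, 4, 5, 14, 17, 18

n :  0  1  2  3  4  5  6  7  8  9 10 11 12 13 14 15 16 17 18
G :  0  0  1  1  0  0  1  1  2  2  3  3  2  2  0  3  1  0  0
P-positions are exactly the n with G(n) = 0.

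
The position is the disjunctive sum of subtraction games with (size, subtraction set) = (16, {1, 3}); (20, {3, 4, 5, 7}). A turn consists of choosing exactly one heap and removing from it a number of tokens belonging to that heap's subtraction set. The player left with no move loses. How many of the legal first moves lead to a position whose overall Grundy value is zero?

Heap A, S = {1, 3}:
n :  0  1  2  3  4  5  6  7  8  9 10 11 12 13 14 15 16
G :  0  1  0  1  0  1  0  1  0  1  0  1  0  1  0  1  0
G_A(16) = 0.
Heap B, S = {3, 4, 5, 7}:
G(0) = 0
G(1) = mex{} = 0
G(2) = mex{} = 0
G(3) = mex{0} = 1
G(4) = mex{0,0} = 1
G(5) = mex{0,0,0} = 1
G(6) = mex{1,0,0} = 2
G(7) = mex{1,1,0,0} = 2
G(8) = mex{1,1,1,0} = 2
G(9) = mex{2,1,1,0} = 3
G(10) = mex{2,2,1,1} = 0
G(11) = mex{2,2,2,1} = 0
G(12) = mex{3,2,2,1} = 0
G(13) = mex{0,3,2,2} = 1
G(14) = mex{0,0,3,2} = 1
G(15) = mex{0,0,0,2} = 1
G(16) = mex{1,0,0,3} = 2
G(17) = mex{1,1,0,0} = 2
G(18) = mex{1,1,1,0} = 2
G(19) = mex{2,1,1,0} = 3
G(20) = mex{2,2,1,1} = 0
G_B(20) = 0.
Combined Grundy value = 0 ⊕ 0 = 0.
A winning move leaves total XOR = 0, i.e. changes one component's Grundy value g to g ⊕ X where X is the current total.
Heap A: target g' = 0⊕0 = 0, but every legal move changes the Grundy value (mex property), so 0 moves.
Heap B: target g' = 0⊕0 = 0, but every legal move changes the Grundy value (mex property), so 0 moves.

0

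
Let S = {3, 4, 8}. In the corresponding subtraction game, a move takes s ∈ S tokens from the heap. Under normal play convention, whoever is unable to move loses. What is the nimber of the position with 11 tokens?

3

G(0) = 0
G(1) = mex{} = 0
G(2) = mex{} = 0
G(3) = mex{0} = 1
G(4) = mex{0,0} = 1
G(5) = mex{0,0} = 1
G(6) = mex{1,0} = 2
G(7) = mex{1,1} = 0
G(8) = mex{1,1,0} = 2
G(9) = mex{2,1,0} = 3
G(10) = mex{0,2,0} = 1
G(11) = mex{2,0,1} = 3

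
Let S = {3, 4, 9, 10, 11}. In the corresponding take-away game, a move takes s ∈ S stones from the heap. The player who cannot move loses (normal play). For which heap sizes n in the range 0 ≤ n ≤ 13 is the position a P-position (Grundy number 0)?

G(0) = 0
G(1) = mex{} = 0
G(2) = mex{} = 0
G(3) = mex{0} = 1
G(4) = mex{0,0} = 1
G(5) = mex{0,0} = 1
G(6) = mex{1,0} = 2
G(7) = mex{1,1} = 0
G(8) = mex{1,1} = 0
G(9) = mex{2,1,0} = 3
G(10) = mex{0,2,0,0} = 1
G(11) = mex{0,0,0,0,0} = 1
G(12) = mex{3,0,1,0,0} = 2
G(13) = mex{1,3,1,1,0} = 2
P-positions are exactly the n with G(n) = 0.

0, 1, 2, 7, 8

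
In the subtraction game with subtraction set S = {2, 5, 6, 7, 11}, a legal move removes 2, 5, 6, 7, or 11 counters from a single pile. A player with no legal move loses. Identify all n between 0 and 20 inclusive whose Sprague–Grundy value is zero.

n :  0  1  2  3  4  5  6  7  8  9 10 11 12 13 14 15 16 17 18 19 20
G :  0  0  1  1  0  2  1  3  2  2  3  3  4  0  0  1  1  0  2  1  3
P-positions are exactly the n with G(n) = 0.

0, 1, 4, 13, 14, 17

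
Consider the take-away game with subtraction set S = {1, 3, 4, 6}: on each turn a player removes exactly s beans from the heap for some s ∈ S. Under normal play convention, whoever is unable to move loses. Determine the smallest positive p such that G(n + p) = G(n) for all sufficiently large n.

n :  0  1  2  3  4  5  6  7  8  9 10 11 12 13 14 15
G :  0  1  0  1  2  3  2  0  1  0  1  2  3  2  0  1
G(n+7) = G(n) holds for n = 0,…,5 (a full window of length max(S) = 6), so the sequence is purely periodic with period 7.

7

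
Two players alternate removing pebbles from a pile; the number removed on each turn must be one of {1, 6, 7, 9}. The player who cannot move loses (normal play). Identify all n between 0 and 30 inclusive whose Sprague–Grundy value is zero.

n :  0  1  2  3  4  5  6  7  8  9 10 11 12 13 14 15 16 17 18 19 20 21 22 23 24 25 26 27 28 29 30
G :  0  1  0  1  0  1  2  3  2  3  2  3  0  1  0  1  0  1  2  3  2  3  2  3  0  1  0  1  0  1  2
P-positions are exactly the n with G(n) = 0.

0, 2, 4, 12, 14, 16, 24, 26, 28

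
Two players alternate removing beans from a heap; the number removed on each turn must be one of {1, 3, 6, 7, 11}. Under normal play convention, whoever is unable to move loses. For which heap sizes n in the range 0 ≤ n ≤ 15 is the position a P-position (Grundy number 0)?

n :  0  1  2  3  4  5  6  7  8  9 10 11 12 13 14 15
G :  0  1  0  1  0  1  2  3  2  3  2  3  0  1  0  1
P-positions are exactly the n with G(n) = 0.

0, 2, 4, 12, 14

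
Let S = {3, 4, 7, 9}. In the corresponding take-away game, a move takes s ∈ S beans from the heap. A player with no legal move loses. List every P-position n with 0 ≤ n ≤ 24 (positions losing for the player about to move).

G(0) = 0
G(1) = mex{} = 0
G(2) = mex{} = 0
G(3) = mex{0} = 1
G(4) = mex{0,0} = 1
G(5) = mex{0,0} = 1
G(6) = mex{1,0} = 2
G(7) = mex{1,1,0} = 2
G(8) = mex{1,1,0} = 2
G(9) = mex{2,1,0,0} = 3
G(10) = mex{2,2,1,0} = 3
G(11) = mex{2,2,1,0} = 3
G(12) = mex{3,2,1,1} = 0
G(13) = mex{3,3,2,1} = 0
G(14) = mex{3,3,2,1} = 0
G(15) = mex{0,3,2,2} = 1
G(16) = mex{0,0,3,2} = 1
G(17) = mex{0,0,3,2} = 1
G(18) = mex{1,0,3,3} = 2
G(19) = mex{1,1,0,3} = 2
G(20) = mex{1,1,0,3} = 2
G(21) = mex{2,1,0,0} = 3
G(22) = mex{2,2,1,0} = 3
G(23) = mex{2,2,1,0} = 3
G(24) = mex{3,2,1,1} = 0
P-positions are exactly the n with G(n) = 0.

0, 1, 2, 12, 13, 14, 24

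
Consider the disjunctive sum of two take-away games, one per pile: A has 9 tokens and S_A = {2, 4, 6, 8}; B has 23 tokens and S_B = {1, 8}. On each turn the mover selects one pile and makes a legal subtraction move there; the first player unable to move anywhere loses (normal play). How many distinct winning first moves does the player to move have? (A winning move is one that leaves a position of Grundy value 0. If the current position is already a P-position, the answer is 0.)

Pile A, S = {2, 4, 6, 8}:
n : 0 1 2 3 4 5 6 7 8 9
G : 0 0 1 1 2 2 3 3 4 4
G_A(9) = 4.
Pile B, S = {1, 8}:
G(0) = 0
G(1) = mex{0} = 1
G(2) = mex{1} = 0
G(3) = mex{0} = 1
G(4) = mex{1} = 0
G(5) = mex{0} = 1
G(6) = mex{1} = 0
G(7) = mex{0} = 1
G(8) = mex{1,0} = 2
G(9) = mex{2,1} = 0
G(10) = mex{0,0} = 1
G(11) = mex{1,1} = 0
G(12) = mex{0,0} = 1
G(13) = mex{1,1} = 0
G(14) = mex{0,0} = 1
G(15) = mex{1,1} = 0
G(16) = mex{0,2} = 1
G(17) = mex{1,0} = 2
G(18) = mex{2,1} = 0
G(19) = mex{0,0} = 1
G(20) = mex{1,1} = 0
G(21) = mex{0,0} = 1
G(22) = mex{1,1} = 0
G(23) = mex{0,0} = 1
G_B(23) = 1.
Combined Grundy value = 4 ⊕ 1 = 5.
A winning move leaves total XOR = 0, i.e. changes one component's Grundy value g to g ⊕ X where X is the current total.
Pile A: need g' = 4⊕5 = 1. Options: 9−2→G=3, 9−4→G=2, 9−6→G=1, 9−8→G=0. Hits: 1.
Pile B: need g' = 1⊕5 = 4. Options: 23−1→G=0, 23−8→G=0. Hits: 0.

1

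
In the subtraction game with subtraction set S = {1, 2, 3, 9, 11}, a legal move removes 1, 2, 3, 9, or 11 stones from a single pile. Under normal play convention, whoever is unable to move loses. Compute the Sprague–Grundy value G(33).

1

G(0) = 0
G(1) = mex{0} = 1
G(2) = mex{1,0} = 2
G(3) = mex{2,1,0} = 3
G(4) = mex{3,2,1} = 0
G(5) = mex{0,3,2} = 1
G(6) = mex{1,0,3} = 2
G(7) = mex{2,1,0} = 3
G(8) = mex{3,2,1} = 0
G(9) = mex{0,3,2,0} = 1
G(10) = mex{1,0,3,1} = 2
G(11) = mex{2,1,0,2,0} = 3
G(12) = mex{3,2,1,3,1} = 0
G(13) = mex{0,3,2,0,2} = 1
G(14) = mex{1,0,3,1,3} = 2
G(15) = mex{2,1,0,2,0} = 3
G(16) = mex{3,2,1,3,1} = 0
G(17) = mex{0,3,2,0,2} = 1
G(18) = mex{1,0,3,1,3} = 2
G(19) = mex{2,1,0,2,0} = 3
G(20) = mex{3,2,1,3,1} = 0
G(21) = mex{0,3,2,0,2} = 1
G(22) = mex{1,0,3,1,3} = 2
G(23) = mex{2,1,0,2,0} = 3
G(24) = mex{3,2,1,3,1} = 0
G(25) = mex{0,3,2,0,2} = 1
G(26) = mex{1,0,3,1,3} = 2
G(27) = mex{2,1,0,2,0} = 3
G(28) = mex{3,2,1,3,1} = 0
G(29) = mex{0,3,2,0,2} = 1
G(30) = mex{1,0,3,1,3} = 2
G(31) = mex{2,1,0,2,0} = 3
G(32) = mex{3,2,1,3,1} = 0
G(33) = mex{0,3,2,0,2} = 1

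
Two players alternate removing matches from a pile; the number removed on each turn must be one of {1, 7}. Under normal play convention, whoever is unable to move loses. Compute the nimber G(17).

1

G(0) = 0
G(1) = mex{0} = 1
G(2) = mex{1} = 0
G(3) = mex{0} = 1
G(4) = mex{1} = 0
G(5) = mex{0} = 1
G(6) = mex{1} = 0
G(7) = mex{0,0} = 1
G(8) = mex{1,1} = 0
G(9) = mex{0,0} = 1
G(10) = mex{1,1} = 0
G(11) = mex{0,0} = 1
G(12) = mex{1,1} = 0
G(13) = mex{0,0} = 1
G(14) = mex{1,1} = 0
G(15) = mex{0,0} = 1
G(16) = mex{1,1} = 0
G(17) = mex{0,0} = 1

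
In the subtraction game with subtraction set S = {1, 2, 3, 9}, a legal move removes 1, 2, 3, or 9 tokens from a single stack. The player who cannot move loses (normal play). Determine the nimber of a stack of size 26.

2

G(0) = 0
G(1) = mex{0} = 1
G(2) = mex{1,0} = 2
G(3) = mex{2,1,0} = 3
G(4) = mex{3,2,1} = 0
G(5) = mex{0,3,2} = 1
G(6) = mex{1,0,3} = 2
G(7) = mex{2,1,0} = 3
G(8) = mex{3,2,1} = 0
G(9) = mex{0,3,2,0} = 1
G(10) = mex{1,0,3,1} = 2
G(11) = mex{2,1,0,2} = 3
G(12) = mex{3,2,1,3} = 0
G(13) = mex{0,3,2,0} = 1
G(14) = mex{1,0,3,1} = 2
G(15) = mex{2,1,0,2} = 3
G(16) = mex{3,2,1,3} = 0
G(17) = mex{0,3,2,0} = 1
G(18) = mex{1,0,3,1} = 2
G(19) = mex{2,1,0,2} = 3
G(20) = mex{3,2,1,3} = 0
G(21) = mex{0,3,2,0} = 1
G(22) = mex{1,0,3,1} = 2
G(23) = mex{2,1,0,2} = 3
G(24) = mex{3,2,1,3} = 0
G(25) = mex{0,3,2,0} = 1
G(26) = mex{1,0,3,1} = 2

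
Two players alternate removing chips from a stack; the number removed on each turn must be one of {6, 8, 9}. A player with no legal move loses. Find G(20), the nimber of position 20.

0

n :  0  1  2  3  4  5  6  7  8  9 10 11 12 13 14 15 16 17 18 19 20
G :  0  0  0  0  0  0  1  1  1  1  1  1  2  2  2  0  0  0  0  0  0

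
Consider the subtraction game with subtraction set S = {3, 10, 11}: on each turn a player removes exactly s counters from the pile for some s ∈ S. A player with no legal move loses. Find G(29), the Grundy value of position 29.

0

n :  0  1  2  3  4  5  6  7  8  9 10 11 12 13 14 15 16 17 18 19 20 21 22 23 24 25 26 27 28 29
G :  0  0  0  1  1  1  0  0  0  1  1  1  2  2  0  0  3  1  1  2  0  0  0  1  1  1  2  0  0  0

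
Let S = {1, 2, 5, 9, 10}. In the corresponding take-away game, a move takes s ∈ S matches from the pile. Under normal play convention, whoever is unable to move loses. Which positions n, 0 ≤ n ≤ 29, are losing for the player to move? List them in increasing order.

G(0) = 0
G(1) = mex{0} = 1
G(2) = mex{1,0} = 2
G(3) = mex{2,1} = 0
G(4) = mex{0,2} = 1
G(5) = mex{1,0,0} = 2
G(6) = mex{2,1,1} = 0
G(7) = mex{0,2,2} = 1
G(8) = mex{1,0,0} = 2
G(9) = mex{2,1,1,0} = 3
G(10) = mex{3,2,2,1,0} = 4
G(11) = mex{4,3,0,2,1} = 5
G(12) = mex{5,4,1,0,2} = 3
G(13) = mex{3,5,2,1,0} = 4
G(14) = mex{4,3,3,2,1} = 0
G(15) = mex{0,4,4,0,2} = 1
G(16) = mex{1,0,5,1,0} = 2
G(17) = mex{2,1,3,2,1} = 0
G(18) = mex{0,2,4,3,2} = 1
G(19) = mex{1,0,0,4,3} = 2
G(20) = mex{2,1,1,5,4} = 0
G(21) = mex{0,2,2,3,5} = 1
G(22) = mex{1,0,0,4,3} = 2
G(23) = mex{2,1,1,0,4} = 3
G(24) = mex{3,2,2,1,0} = 4
G(25) = mex{4,3,0,2,1} = 5
G(26) = mex{5,4,1,0,2} = 3
G(27) = mex{3,5,2,1,0} = 4
G(28) = mex{4,3,3,2,1} = 0
G(29) = mex{0,4,4,0,2} = 1
P-positions are exactly the n with G(n) = 0.

0, 3, 6, 14, 17, 20, 28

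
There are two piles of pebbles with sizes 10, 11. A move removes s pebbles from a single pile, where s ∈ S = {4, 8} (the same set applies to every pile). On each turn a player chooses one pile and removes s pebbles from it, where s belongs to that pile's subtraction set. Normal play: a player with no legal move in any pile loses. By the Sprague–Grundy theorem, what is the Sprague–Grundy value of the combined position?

0

All piles use S = {4, 8}:
G(0) = 0
G(1) = mex{} = 0
G(2) = mex{} = 0
G(3) = mex{} = 0
G(4) = mex{0} = 1
G(5) = mex{0} = 1
G(6) = mex{0} = 1
G(7) = mex{0} = 1
G(8) = mex{1,0} = 2
G(9) = mex{1,0} = 2
G(10) = mex{1,0} = 2
G(11) = mex{1,0} = 2
Pile A: G(10) = 2.
Pile B: G(11) = 2.
Combined Grundy value = 2 ⊕ 2 = 0.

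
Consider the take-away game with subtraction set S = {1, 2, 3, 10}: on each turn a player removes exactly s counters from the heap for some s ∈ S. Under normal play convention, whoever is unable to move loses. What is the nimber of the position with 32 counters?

G(0) = 0
G(1) = mex{0} = 1
G(2) = mex{1,0} = 2
G(3) = mex{2,1,0} = 3
G(4) = mex{3,2,1} = 0
G(5) = mex{0,3,2} = 1
G(6) = mex{1,0,3} = 2
G(7) = mex{2,1,0} = 3
G(8) = mex{3,2,1} = 0
G(9) = mex{0,3,2} = 1
G(10) = mex{1,0,3,0} = 2
G(11) = mex{2,1,0,1} = 3
G(12) = mex{3,2,1,2} = 0
G(13) = mex{0,3,2,3} = 1
G(14) = mex{1,0,3,0} = 2
G(15) = mex{2,1,0,1} = 3
G(16) = mex{3,2,1,2} = 0
G(17) = mex{0,3,2,3} = 1
G(18) = mex{1,0,3,0} = 2
G(19) = mex{2,1,0,1} = 3
G(20) = mex{3,2,1,2} = 0
G(21) = mex{0,3,2,3} = 1
G(22) = mex{1,0,3,0} = 2
G(23) = mex{2,1,0,1} = 3
G(24) = mex{3,2,1,2} = 0
G(25) = mex{0,3,2,3} = 1
G(26) = mex{1,0,3,0} = 2
G(27) = mex{2,1,0,1} = 3
G(28) = mex{3,2,1,2} = 0
G(29) = mex{0,3,2,3} = 1
G(30) = mex{1,0,3,0} = 2
G(31) = mex{2,1,0,1} = 3
G(32) = mex{3,2,1,2} = 0

0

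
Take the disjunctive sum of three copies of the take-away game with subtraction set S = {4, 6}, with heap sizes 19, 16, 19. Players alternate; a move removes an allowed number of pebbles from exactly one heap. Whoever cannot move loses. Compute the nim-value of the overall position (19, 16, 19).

All heaps use S = {4, 6}:
n :  0  1  2  3  4  5  6  7  8  9 10 11 12 13 14 15 16 17 18 19
G :  0  0  0  0  1  1  1  1  2  2  0  0  0  0  1  1  1  1  2  2
Heap A: G(19) = 2.
Heap B: G(16) = 1.
Heap C: G(19) = 2.
Combined Grundy value = 2 ⊕ 1 ⊕ 2 = 1.

1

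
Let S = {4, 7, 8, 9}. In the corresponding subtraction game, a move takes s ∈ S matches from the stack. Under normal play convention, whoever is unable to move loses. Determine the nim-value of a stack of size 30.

1

n :  0  1  2  3  4  5  6  7  8  9 10 11 12 13 14 15 16 17 18 19 20 21 22 23 24 25 26 27 28 29 30
G :  0  0  0  0  1  1  1  1  2  2  2  2  3  0  0  0  0  1  1  1  1  2  2  2  2  3  0  0  0  0  1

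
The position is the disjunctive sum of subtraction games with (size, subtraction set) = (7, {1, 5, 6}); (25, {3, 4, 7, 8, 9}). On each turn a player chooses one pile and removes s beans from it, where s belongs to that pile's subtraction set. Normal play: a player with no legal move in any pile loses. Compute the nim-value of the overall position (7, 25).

3

Pile A, S = {1, 5, 6}:
G(0) = 0
G(1) = mex{0} = 1
G(2) = mex{1} = 0
G(3) = mex{0} = 1
G(4) = mex{1} = 0
G(5) = mex{0,0} = 1
G(6) = mex{1,1,0} = 2
G(7) = mex{2,0,1} = 3
G_A(7) = 3.
Pile B, S = {3, 4, 7, 8, 9}:
n :  0  1  2  3  4  5  6  7  8  9 10 11 12 13 14 15 16 17 18 19 20 21 22 23 24 25
G :  0  0  0  1  1  1  2  2  2  3  3  3  0  0  0  1  1  1  2  2  2  3  3  3  0  0
G_B(25) = 0.
Combined Grundy value = 3 ⊕ 0 = 3.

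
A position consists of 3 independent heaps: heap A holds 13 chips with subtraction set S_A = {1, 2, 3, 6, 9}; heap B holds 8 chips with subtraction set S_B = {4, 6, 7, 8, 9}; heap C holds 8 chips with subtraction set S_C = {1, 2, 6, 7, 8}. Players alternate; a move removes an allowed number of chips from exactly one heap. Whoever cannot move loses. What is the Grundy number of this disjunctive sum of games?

6

Heap A, S = {1, 2, 3, 6, 9}:
n :  0  1  2  3  4  5  6  7  8  9 10 11 12 13
G :  0  1  2  3  0  1  2  3  0  1  2  3  0  1
G_A(13) = 1.
Heap B, S = {4, 6, 7, 8, 9}:
G(0) = 0
G(1) = mex{} = 0
G(2) = mex{} = 0
G(3) = mex{} = 0
G(4) = mex{0} = 1
G(5) = mex{0} = 1
G(6) = mex{0,0} = 1
G(7) = mex{0,0,0} = 1
G(8) = mex{1,0,0,0} = 2
G_B(8) = 2.
Heap C, S = {1, 2, 6, 7, 8}:
G(0) = 0
G(1) = mex{0} = 1
G(2) = mex{1,0} = 2
G(3) = mex{2,1} = 0
G(4) = mex{0,2} = 1
G(5) = mex{1,0} = 2
G(6) = mex{2,1,0} = 3
G(7) = mex{3,2,1,0} = 4
G(8) = mex{4,3,2,1,0} = 5
G_C(8) = 5.
Combined Grundy value = 1 ⊕ 2 ⊕ 5 = 6.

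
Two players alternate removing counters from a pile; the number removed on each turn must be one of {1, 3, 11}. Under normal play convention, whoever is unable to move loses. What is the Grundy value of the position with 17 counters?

1

n :  0  1  2  3  4  5  6  7  8  9 10 11 12 13 14 15 16 17
G :  0  1  0  1  0  1  0  1  0  1  0  1  0  1  0  1  0  1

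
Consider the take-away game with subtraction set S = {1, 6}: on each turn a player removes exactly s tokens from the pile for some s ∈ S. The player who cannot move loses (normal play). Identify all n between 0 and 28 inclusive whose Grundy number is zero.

0, 2, 4, 7, 9, 11, 14, 16, 18, 21, 23, 25, 28

n :  0  1  2  3  4  5  6  7  8  9 10 11 12 13 14 15 16 17 18 19 20 21 22 23 24 25 26 27 28
G :  0  1  0  1  0  1  2  0  1  0  1  0  1  2  0  1  0  1  0  1  2  0  1  0  1  0  1  2  0
P-positions are exactly the n with G(n) = 0.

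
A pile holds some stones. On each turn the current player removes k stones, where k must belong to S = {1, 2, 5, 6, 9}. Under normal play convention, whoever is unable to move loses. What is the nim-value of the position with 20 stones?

n :  0  1  2  3  4  5  6  7  8  9 10 11 12 13 14 15 16 17 18 19 20
G :  0  1  2  0  1  2  3  0  1  2  0  1  2  3  0  1  2  0  1  2  3

3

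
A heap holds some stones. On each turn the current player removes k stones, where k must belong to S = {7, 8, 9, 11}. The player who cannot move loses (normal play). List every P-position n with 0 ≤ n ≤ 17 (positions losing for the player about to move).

0, 1, 2, 3, 4, 5, 6

G(0) = 0
G(1) = mex{} = 0
G(2) = mex{} = 0
G(3) = mex{} = 0
G(4) = mex{} = 0
G(5) = mex{} = 0
G(6) = mex{} = 0
G(7) = mex{0} = 1
G(8) = mex{0,0} = 1
G(9) = mex{0,0,0} = 1
G(10) = mex{0,0,0} = 1
G(11) = mex{0,0,0,0} = 1
G(12) = mex{0,0,0,0} = 1
G(13) = mex{0,0,0,0} = 1
G(14) = mex{1,0,0,0} = 2
G(15) = mex{1,1,0,0} = 2
G(16) = mex{1,1,1,0} = 2
G(17) = mex{1,1,1,0} = 2
P-positions are exactly the n with G(n) = 0.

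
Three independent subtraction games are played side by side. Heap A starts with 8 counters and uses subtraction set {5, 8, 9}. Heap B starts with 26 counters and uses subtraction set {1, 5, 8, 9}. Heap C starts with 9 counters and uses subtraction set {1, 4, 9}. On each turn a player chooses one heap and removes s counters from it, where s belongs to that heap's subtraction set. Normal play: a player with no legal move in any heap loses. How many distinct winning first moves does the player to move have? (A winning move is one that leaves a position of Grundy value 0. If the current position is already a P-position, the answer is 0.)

Heap A, S = {5, 8, 9}:
G(0) = 0
G(1) = mex{} = 0
G(2) = mex{} = 0
G(3) = mex{} = 0
G(4) = mex{} = 0
G(5) = mex{0} = 1
G(6) = mex{0} = 1
G(7) = mex{0} = 1
G(8) = mex{0,0} = 1
G_A(8) = 1.
Heap B, S = {1, 5, 8, 9}:
G(0) = 0
G(1) = mex{0} = 1
G(2) = mex{1} = 0
G(3) = mex{0} = 1
G(4) = mex{1} = 0
G(5) = mex{0,0} = 1
G(6) = mex{1,1} = 0
G(7) = mex{0,0} = 1
G(8) = mex{1,1,0} = 2
G(9) = mex{2,0,1,0} = 3
G(10) = mex{3,1,0,1} = 2
G(11) = mex{2,0,1,0} = 3
G(12) = mex{3,1,0,1} = 2
G(13) = mex{2,2,1,0} = 3
G(14) = mex{3,3,0,1} = 2
G(15) = mex{2,2,1,0} = 3
G(16) = mex{3,3,2,1} = 0
G(17) = mex{0,2,3,2} = 1
G(18) = mex{1,3,2,3} = 0
G(19) = mex{0,2,3,2} = 1
G(20) = mex{1,3,2,3} = 0
G(21) = mex{0,0,3,2} = 1
G(22) = mex{1,1,2,3} = 0
G(23) = mex{0,0,3,2} = 1
G(24) = mex{1,1,0,3} = 2
G(25) = mex{2,0,1,0} = 3
G(26) = mex{3,1,0,1} = 2
G_B(26) = 2.
Heap C, S = {1, 4, 9}:
n : 0 1 2 3 4 5 6 7 8 9
G : 0 1 0 1 2 0 1 0 1 2
G_C(9) = 2.
Combined Grundy value = 1 ⊕ 2 ⊕ 2 = 1.
A winning move leaves total XOR = 0, i.e. changes one component's Grundy value g to g ⊕ X where X is the current total.
Heap A: need g' = 1⊕1 = 0. Options: 8−5→G=0, 8−8→G=0. Hits: 2.
Heap B: need g' = 2⊕1 = 3. Options: 26−1→G=3, 26−5→G=1, 26−8→G=0, 26−9→G=1. Hits: 1.
Heap C: need g' = 2⊕1 = 3. Options: 9−1→G=1, 9−4→G=0, 9−9→G=0. Hits: 0.

3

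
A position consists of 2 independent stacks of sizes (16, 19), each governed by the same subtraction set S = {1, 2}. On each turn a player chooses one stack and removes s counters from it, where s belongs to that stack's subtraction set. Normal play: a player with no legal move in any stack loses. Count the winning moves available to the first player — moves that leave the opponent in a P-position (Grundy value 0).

0

All stacks use S = {1, 2}:
G(0) = 0
G(1) = mex{0} = 1
G(2) = mex{1,0} = 2
G(3) = mex{2,1} = 0
G(4) = mex{0,2} = 1
G(5) = mex{1,0} = 2
G(6) = mex{2,1} = 0
G(7) = mex{0,2} = 1
G(8) = mex{1,0} = 2
G(9) = mex{2,1} = 0
G(10) = mex{0,2} = 1
G(11) = mex{1,0} = 2
G(12) = mex{2,1} = 0
G(13) = mex{0,2} = 1
G(14) = mex{1,0} = 2
G(15) = mex{2,1} = 0
G(16) = mex{0,2} = 1
G(17) = mex{1,0} = 2
G(18) = mex{2,1} = 0
G(19) = mex{0,2} = 1
Stack A: G(16) = 1.
Stack B: G(19) = 1.
Combined Grundy value = 1 ⊕ 1 = 0.
A winning move leaves total XOR = 0, i.e. changes one component's Grundy value g to g ⊕ X where X is the current total.
Stack A: target g' = 1⊕0 = 1, but every legal move changes the Grundy value (mex property), so 0 moves.
Stack B: target g' = 1⊕0 = 1, but every legal move changes the Grundy value (mex property), so 0 moves.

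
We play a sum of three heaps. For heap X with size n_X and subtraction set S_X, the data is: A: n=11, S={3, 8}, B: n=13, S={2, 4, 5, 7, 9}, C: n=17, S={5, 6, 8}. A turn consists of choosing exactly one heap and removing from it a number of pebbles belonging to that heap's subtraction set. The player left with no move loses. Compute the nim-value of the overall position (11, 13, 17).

Heap A, S = {3, 8}:
G(0) = 0
G(1) = mex{} = 0
G(2) = mex{} = 0
G(3) = mex{0} = 1
G(4) = mex{0} = 1
G(5) = mex{0} = 1
G(6) = mex{1} = 0
G(7) = mex{1} = 0
G(8) = mex{1,0} = 2
G(9) = mex{0,0} = 1
G(10) = mex{0,0} = 1
G(11) = mex{2,1} = 0
G_A(11) = 0.
Heap B, S = {2, 4, 5, 7, 9}:
G(0) = 0
G(1) = mex{} = 0
G(2) = mex{0} = 1
G(3) = mex{0} = 1
G(4) = mex{1,0} = 2
G(5) = mex{1,0,0} = 2
G(6) = mex{2,1,0} = 3
G(7) = mex{2,1,1,0} = 3
G(8) = mex{3,2,1,0} = 4
G(9) = mex{3,2,2,1,0} = 4
G(10) = mex{4,3,2,1,0} = 5
G(11) = mex{4,3,3,2,1} = 0
G(12) = mex{5,4,3,2,1} = 0
G(13) = mex{0,4,4,3,2} = 1
G_B(13) = 1.
Heap C, S = {5, 6, 8}:
n :  0  1  2  3  4  5  6  7  8  9 10 11 12 13 14 15 16 17
G :  0  0  0  0  0  1  1  1  1  1  2  2  2  0  0  0  0  0
G_C(17) = 0.
Combined Grundy value = 0 ⊕ 1 ⊕ 0 = 1.

1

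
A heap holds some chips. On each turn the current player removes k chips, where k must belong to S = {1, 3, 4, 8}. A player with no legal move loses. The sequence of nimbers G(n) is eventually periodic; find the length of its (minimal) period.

G(0) = 0
G(1) = mex{0} = 1
G(2) = mex{1} = 0
G(3) = mex{0,0} = 1
G(4) = mex{1,1,0} = 2
G(5) = mex{2,0,1} = 3
G(6) = mex{3,1,0} = 2
G(7) = mex{2,2,1} = 0
G(8) = mex{0,3,2,0} = 1
G(9) = mex{1,2,3,1} = 0
G(10) = mex{0,0,2,0} = 1
G(11) = mex{1,1,0,1} = 2
G(12) = mex{2,0,1,2} = 3
G(13) = mex{3,1,0,3} = 2
G(14) = mex{2,2,1,2} = 0
G(15) = mex{0,3,2,0} = 1
G(16) = mex{1,2,3,1} = 0
G(n+7) = G(n) holds for n = 0,…,7 (a full window of length max(S) = 8), so the sequence is purely periodic with period 7.

7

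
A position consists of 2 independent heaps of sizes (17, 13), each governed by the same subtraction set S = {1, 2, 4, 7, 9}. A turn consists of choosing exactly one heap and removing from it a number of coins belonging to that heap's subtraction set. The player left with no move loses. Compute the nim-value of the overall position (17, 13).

All heaps use S = {1, 2, 4, 7, 9}:
n :  0  1  2  3  4  5  6  7  8  9 10 11 12 13 14 15 16 17
G :  0  1  2  0  1  2  0  1  2  3  4  0  1  2  0  1  2  0
Heap A: G(17) = 0.
Heap B: G(13) = 2.
Combined Grundy value = 0 ⊕ 2 = 2.

2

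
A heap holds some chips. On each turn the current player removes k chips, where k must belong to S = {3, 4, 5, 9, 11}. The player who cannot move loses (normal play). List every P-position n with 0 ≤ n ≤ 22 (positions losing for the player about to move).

0, 1, 2, 8, 14, 15, 16, 22

n :  0  1  2  3  4  5  6  7  8  9 10 11 12 13 14 15 16 17 18 19 20 21 22
G :  0  0  0  1  1  1  2  2  0  3  3  1  4  2  0  0  0  1  1  1  2  2  0
P-positions are exactly the n with G(n) = 0.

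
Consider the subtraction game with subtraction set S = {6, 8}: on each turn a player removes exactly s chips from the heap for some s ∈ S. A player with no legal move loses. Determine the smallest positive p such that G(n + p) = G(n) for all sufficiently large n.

14

n :  0  1  2  3  4  5  6  7  8  9 10 11 12 13 14 15 16 17 18 19 20 21 22 23 24 25 26 27 28 29
G :  0  0  0  0  0  0  1  1  1  1  1  1  2  2  0  0  0  0  0  0  1  1  1  1  1  1  2  2  0  0
G(n+14) = G(n) holds for n = 0,…,7 (a full window of length max(S) = 8), so the sequence is purely periodic with period 14.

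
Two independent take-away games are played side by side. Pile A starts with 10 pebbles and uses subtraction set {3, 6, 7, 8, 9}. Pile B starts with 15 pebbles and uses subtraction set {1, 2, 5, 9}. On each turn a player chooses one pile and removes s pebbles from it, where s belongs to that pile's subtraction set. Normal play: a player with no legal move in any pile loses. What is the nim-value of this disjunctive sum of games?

1

Pile A, S = {3, 6, 7, 8, 9}:
G(0) = 0
G(1) = mex{} = 0
G(2) = mex{} = 0
G(3) = mex{0} = 1
G(4) = mex{0} = 1
G(5) = mex{0} = 1
G(6) = mex{1,0} = 2
G(7) = mex{1,0,0} = 2
G(8) = mex{1,0,0,0} = 2
G(9) = mex{2,1,0,0,0} = 3
G(10) = mex{2,1,1,0,0} = 3
G_A(10) = 3.
Pile B, S = {1, 2, 5, 9}:
n :  0  1  2  3  4  5  6  7  8  9 10 11 12 13 14 15
G :  0  1  2  0  1  2  0  1  2  3  0  1  2  0  1  2
G_B(15) = 2.
Combined Grundy value = 3 ⊕ 2 = 1.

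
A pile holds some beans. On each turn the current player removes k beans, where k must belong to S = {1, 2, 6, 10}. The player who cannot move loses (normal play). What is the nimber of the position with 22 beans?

n :  0  1  2  3  4  5  6  7  8  9 10 11 12 13 14 15 16 17 18 19 20 21 22
G :  0  1  2  0  1  2  3  0  1  2  3  0  1  2  0  1  2  3  0  1  2  3  0

0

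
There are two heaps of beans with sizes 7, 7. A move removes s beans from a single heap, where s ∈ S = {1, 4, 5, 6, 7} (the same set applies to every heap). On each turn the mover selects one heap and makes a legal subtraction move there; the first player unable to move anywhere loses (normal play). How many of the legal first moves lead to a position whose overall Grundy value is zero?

0

All heaps use S = {1, 4, 5, 6, 7}:
G(0) = 0
G(1) = mex{0} = 1
G(2) = mex{1} = 0
G(3) = mex{0} = 1
G(4) = mex{1,0} = 2
G(5) = mex{2,1,0} = 3
G(6) = mex{3,0,1,0} = 2
G(7) = mex{2,1,0,1,0} = 3
Heap A: G(7) = 3.
Heap B: G(7) = 3.
Combined Grundy value = 3 ⊕ 3 = 0.
A winning move leaves total XOR = 0, i.e. changes one component's Grundy value g to g ⊕ X where X is the current total.
Heap A: target g' = 3⊕0 = 3, but every legal move changes the Grundy value (mex property), so 0 moves.
Heap B: target g' = 3⊕0 = 3, but every legal move changes the Grundy value (mex property), so 0 moves.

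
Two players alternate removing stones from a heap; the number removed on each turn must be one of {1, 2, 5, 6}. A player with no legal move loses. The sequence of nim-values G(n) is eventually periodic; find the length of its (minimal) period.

n :  0  1  2  3  4  5  6  7  8  9 10 11 12 13 14 15
G :  0  1  2  0  1  2  3  0  1  2  0  1  2  3  0  1
G(n+7) = G(n) holds for n = 0,…,5 (a full window of length max(S) = 6), so the sequence is purely periodic with period 7.

7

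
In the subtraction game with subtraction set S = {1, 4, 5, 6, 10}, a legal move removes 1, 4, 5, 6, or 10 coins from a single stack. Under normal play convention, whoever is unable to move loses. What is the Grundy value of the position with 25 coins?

3

n :  0  1  2  3  4  5  6  7  8  9 10 11 12 13 14 15 16 17 18 19 20 21 22 23 24 25
G :  0  1  0  1  2  3  2  3  4  0  1  0  1  2  3  2  3  4  0  1  0  1  2  3  2  3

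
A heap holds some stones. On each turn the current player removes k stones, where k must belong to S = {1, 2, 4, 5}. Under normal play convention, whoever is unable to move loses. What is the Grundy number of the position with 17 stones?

G(0) = 0
G(1) = mex{0} = 1
G(2) = mex{1,0} = 2
G(3) = mex{2,1} = 0
G(4) = mex{0,2,0} = 1
G(5) = mex{1,0,1,0} = 2
G(6) = mex{2,1,2,1} = 0
G(7) = mex{0,2,0,2} = 1
G(8) = mex{1,0,1,0} = 2
G(9) = mex{2,1,2,1} = 0
G(10) = mex{0,2,0,2} = 1
G(11) = mex{1,0,1,0} = 2
G(12) = mex{2,1,2,1} = 0
G(13) = mex{0,2,0,2} = 1
G(14) = mex{1,0,1,0} = 2
G(15) = mex{2,1,2,1} = 0
G(16) = mex{0,2,0,2} = 1
G(17) = mex{1,0,1,0} = 2

2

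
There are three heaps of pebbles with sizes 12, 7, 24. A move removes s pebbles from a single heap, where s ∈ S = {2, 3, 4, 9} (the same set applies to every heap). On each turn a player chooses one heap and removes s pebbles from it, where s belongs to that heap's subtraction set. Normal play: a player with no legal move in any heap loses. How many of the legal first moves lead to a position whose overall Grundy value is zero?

0

All heaps use S = {2, 3, 4, 9}:
n :  0  1  2  3  4  5  6  7  8  9 10 11 12 13 14 15 16 17 18 19 20 21 22 23 24
G :  0  0  1  1  2  2  0  0  1  1  2  2  0  0  1  1  2  2  0  0  1  1  2  2  0
Heap A: G(12) = 0.
Heap B: G(7) = 0.
Heap C: G(24) = 0.
Combined Grundy value = 0 ⊕ 0 ⊕ 0 = 0.
A winning move leaves total XOR = 0, i.e. changes one component's Grundy value g to g ⊕ X where X is the current total.
Heap A: target g' = 0⊕0 = 0, but every legal move changes the Grundy value (mex property), so 0 moves.
Heap B: target g' = 0⊕0 = 0, but every legal move changes the Grundy value (mex property), so 0 moves.
Heap C: target g' = 0⊕0 = 0, but every legal move changes the Grundy value (mex property), so 0 moves.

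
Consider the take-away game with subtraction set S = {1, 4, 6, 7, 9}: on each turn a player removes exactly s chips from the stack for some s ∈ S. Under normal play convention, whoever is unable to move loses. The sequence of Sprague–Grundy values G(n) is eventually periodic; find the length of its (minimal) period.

13

G(0) = 0
G(1) = mex{0} = 1
G(2) = mex{1} = 0
G(3) = mex{0} = 1
G(4) = mex{1,0} = 2
G(5) = mex{2,1} = 0
G(6) = mex{0,0,0} = 1
G(7) = mex{1,1,1,0} = 2
G(8) = mex{2,2,0,1} = 3
G(9) = mex{3,0,1,0,0} = 2
G(10) = mex{2,1,2,1,1} = 0
G(11) = mex{0,2,0,2,0} = 1
G(12) = mex{1,3,1,0,1} = 2
G(13) = mex{2,2,2,1,2} = 0
G(14) = mex{0,0,3,2,0} = 1
G(15) = mex{1,1,2,3,1} = 0
G(16) = mex{0,2,0,2,2} = 1
G(17) = mex{1,0,1,0,3} = 2
G(18) = mex{2,1,2,1,2} = 0
G(19) = mex{0,0,0,2,0} = 1
G(20) = mex{1,1,1,0,1} = 2
G(21) = mex{2,2,0,1,2} = 3
G(22) = mex{3,0,1,0,0} = 2
G(23) = mex{2,1,2,1,1} = 0
G(24) = mex{0,2,0,2,0} = 1
G(25) = mex{1,3,1,0,1} = 2
G(26) = mex{2,2,2,1,2} = 0
G(27) = mex{0,0,3,2,0} = 1
G(n+13) = G(n) holds for n = 0,…,8 (a full window of length max(S) = 9), so the sequence is purely periodic with period 13.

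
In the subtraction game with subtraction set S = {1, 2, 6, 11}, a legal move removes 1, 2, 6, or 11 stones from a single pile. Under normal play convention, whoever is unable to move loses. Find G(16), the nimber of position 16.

1

G(0) = 0
G(1) = mex{0} = 1
G(2) = mex{1,0} = 2
G(3) = mex{2,1} = 0
G(4) = mex{0,2} = 1
G(5) = mex{1,0} = 2
G(6) = mex{2,1,0} = 3
G(7) = mex{3,2,1} = 0
G(8) = mex{0,3,2} = 1
G(9) = mex{1,0,0} = 2
G(10) = mex{2,1,1} = 0
G(11) = mex{0,2,2,0} = 1
G(12) = mex{1,0,3,1} = 2
G(13) = mex{2,1,0,2} = 3
G(14) = mex{3,2,1,0} = 4
G(15) = mex{4,3,2,1} = 0
G(16) = mex{0,4,0,2} = 1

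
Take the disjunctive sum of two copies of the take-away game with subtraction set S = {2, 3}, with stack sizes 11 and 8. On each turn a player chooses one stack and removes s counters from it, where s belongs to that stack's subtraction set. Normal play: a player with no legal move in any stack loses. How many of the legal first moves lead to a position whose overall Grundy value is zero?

3

All stacks use S = {2, 3}:
G(0) = 0
G(1) = mex{} = 0
G(2) = mex{0} = 1
G(3) = mex{0,0} = 1
G(4) = mex{1,0} = 2
G(5) = mex{1,1} = 0
G(6) = mex{2,1} = 0
G(7) = mex{0,2} = 1
G(8) = mex{0,0} = 1
G(9) = mex{1,0} = 2
G(10) = mex{1,1} = 0
G(11) = mex{2,1} = 0
Stack A: G(11) = 0.
Stack B: G(8) = 1.
Combined Grundy value = 0 ⊕ 1 = 1.
A winning move leaves total XOR = 0, i.e. changes one component's Grundy value g to g ⊕ X where X is the current total.
Stack A: need g' = 0⊕1 = 1. Options: 11−2→G=2, 11−3→G=1. Hits: 1.
Stack B: need g' = 1⊕1 = 0. Options: 8−2→G=0, 8−3→G=0. Hits: 2.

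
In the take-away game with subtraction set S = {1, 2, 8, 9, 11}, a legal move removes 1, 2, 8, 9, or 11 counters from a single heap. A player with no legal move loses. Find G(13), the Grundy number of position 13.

0

G(0) = 0
G(1) = mex{0} = 1
G(2) = mex{1,0} = 2
G(3) = mex{2,1} = 0
G(4) = mex{0,2} = 1
G(5) = mex{1,0} = 2
G(6) = mex{2,1} = 0
G(7) = mex{0,2} = 1
G(8) = mex{1,0,0} = 2
G(9) = mex{2,1,1,0} = 3
G(10) = mex{3,2,2,1} = 0
G(11) = mex{0,3,0,2,0} = 1
G(12) = mex{1,0,1,0,1} = 2
G(13) = mex{2,1,2,1,2} = 0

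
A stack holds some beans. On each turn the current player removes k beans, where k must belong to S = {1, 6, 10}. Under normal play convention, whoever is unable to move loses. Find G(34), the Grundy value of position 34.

0

G(0) = 0
G(1) = mex{0} = 1
G(2) = mex{1} = 0
G(3) = mex{0} = 1
G(4) = mex{1} = 0
G(5) = mex{0} = 1
G(6) = mex{1,0} = 2
G(7) = mex{2,1} = 0
G(8) = mex{0,0} = 1
G(9) = mex{1,1} = 0
G(10) = mex{0,0,0} = 1
G(11) = mex{1,1,1} = 0
G(12) = mex{0,2,0} = 1
G(13) = mex{1,0,1} = 2
G(14) = mex{2,1,0} = 3
G(15) = mex{3,0,1} = 2
G(16) = mex{2,1,2} = 0
G(17) = mex{0,0,0} = 1
G(18) = mex{1,1,1} = 0
G(19) = mex{0,2,0} = 1
G(20) = mex{1,3,1} = 0
G(21) = mex{0,2,0} = 1
G(22) = mex{1,0,1} = 2
G(23) = mex{2,1,2} = 0
G(24) = mex{0,0,3} = 1
G(25) = mex{1,1,2} = 0
G(26) = mex{0,0,0} = 1
G(27) = mex{1,1,1} = 0
G(28) = mex{0,2,0} = 1
G(29) = mex{1,0,1} = 2
G(30) = mex{2,1,0} = 3
G(31) = mex{3,0,1} = 2
G(32) = mex{2,1,2} = 0
G(33) = mex{0,0,0} = 1
G(34) = mex{1,1,1} = 0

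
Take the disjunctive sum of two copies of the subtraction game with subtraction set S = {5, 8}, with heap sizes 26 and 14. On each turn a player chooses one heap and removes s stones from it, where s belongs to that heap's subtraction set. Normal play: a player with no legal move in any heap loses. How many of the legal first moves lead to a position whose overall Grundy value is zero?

All heaps use S = {5, 8}:
n :  0  1  2  3  4  5  6  7  8  9 10 11 12 13 14 15 16 17 18 19 20 21 22 23 24 25 26
G :  0  0  0  0  0  1  1  1  1  1  2  2  2  0  0  0  0  0  1  1  1  1  1  2  2  2  0
Heap A: G(26) = 0.
Heap B: G(14) = 0.
Combined Grundy value = 0 ⊕ 0 = 0.
A winning move leaves total XOR = 0, i.e. changes one component's Grundy value g to g ⊕ X where X is the current total.
Heap A: target g' = 0⊕0 = 0, but every legal move changes the Grundy value (mex property), so 0 moves.
Heap B: target g' = 0⊕0 = 0, but every legal move changes the Grundy value (mex property), so 0 moves.

0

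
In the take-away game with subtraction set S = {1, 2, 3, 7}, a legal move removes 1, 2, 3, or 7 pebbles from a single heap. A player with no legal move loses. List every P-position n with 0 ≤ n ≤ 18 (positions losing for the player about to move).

G(0) = 0
G(1) = mex{0} = 1
G(2) = mex{1,0} = 2
G(3) = mex{2,1,0} = 3
G(4) = mex{3,2,1} = 0
G(5) = mex{0,3,2} = 1
G(6) = mex{1,0,3} = 2
G(7) = mex{2,1,0,0} = 3
G(8) = mex{3,2,1,1} = 0
G(9) = mex{0,3,2,2} = 1
G(10) = mex{1,0,3,3} = 2
G(11) = mex{2,1,0,0} = 3
G(12) = mex{3,2,1,1} = 0
G(13) = mex{0,3,2,2} = 1
G(14) = mex{1,0,3,3} = 2
G(15) = mex{2,1,0,0} = 3
G(16) = mex{3,2,1,1} = 0
G(17) = mex{0,3,2,2} = 1
G(18) = mex{1,0,3,3} = 2
P-positions are exactly the n with G(n) = 0.

0, 4, 8, 12, 16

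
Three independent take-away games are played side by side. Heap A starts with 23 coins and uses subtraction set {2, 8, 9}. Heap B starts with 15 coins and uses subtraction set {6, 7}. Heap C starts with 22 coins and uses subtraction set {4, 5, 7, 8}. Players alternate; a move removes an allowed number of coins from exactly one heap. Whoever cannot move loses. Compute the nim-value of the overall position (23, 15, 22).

Heap A, S = {2, 8, 9}:
n :  0  1  2  3  4  5  6  7  8  9 10 11 12 13 14 15 16 17 18 19 20 21 22 23
G :  0  0  1  1  0  0  1  1  2  2  3  0  2  1  3  0  0  1  1  2  3  0  0  1
G_A(23) = 1.
Heap B, S = {6, 7}:
n :  0  1  2  3  4  5  6  7  8  9 10 11 12 13 14 15
G :  0  0  0  0  0  0  1  1  1  1  1  1  2  0  0  0
G_B(15) = 0.
Heap C, S = {4, 5, 7, 8}:
n :  0  1  2  3  4  5  6  7  8  9 10 11 12 13 14 15 16 17 18 19 20 21 22
G :  0  0  0  0  1  1  1  1  2  2  2  2  0  0  0  0  1  1  1  1  2  2  2
G_C(22) = 2.
Combined Grundy value = 1 ⊕ 0 ⊕ 2 = 3.

3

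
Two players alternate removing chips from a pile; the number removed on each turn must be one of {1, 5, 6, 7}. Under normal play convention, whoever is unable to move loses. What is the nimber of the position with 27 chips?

1

G(0) = 0
G(1) = mex{0} = 1
G(2) = mex{1} = 0
G(3) = mex{0} = 1
G(4) = mex{1} = 0
G(5) = mex{0,0} = 1
G(6) = mex{1,1,0} = 2
G(7) = mex{2,0,1,0} = 3
G(8) = mex{3,1,0,1} = 2
G(9) = mex{2,0,1,0} = 3
G(10) = mex{3,1,0,1} = 2
G(11) = mex{2,2,1,0} = 3
G(12) = mex{3,3,2,1} = 0
G(13) = mex{0,2,3,2} = 1
G(14) = mex{1,3,2,3} = 0
G(15) = mex{0,2,3,2} = 1
G(16) = mex{1,3,2,3} = 0
G(17) = mex{0,0,3,2} = 1
G(18) = mex{1,1,0,3} = 2
G(19) = mex{2,0,1,0} = 3
G(20) = mex{3,1,0,1} = 2
G(21) = mex{2,0,1,0} = 3
G(22) = mex{3,1,0,1} = 2
G(23) = mex{2,2,1,0} = 3
G(24) = mex{3,3,2,1} = 0
G(25) = mex{0,2,3,2} = 1
G(26) = mex{1,3,2,3} = 0
G(27) = mex{0,2,3,2} = 1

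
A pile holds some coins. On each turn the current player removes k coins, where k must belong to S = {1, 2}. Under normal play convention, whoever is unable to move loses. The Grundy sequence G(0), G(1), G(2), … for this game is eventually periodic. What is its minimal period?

3

n :  0  1  2  3  4  5  6  7  8  9 10 11 12 13 14
G :  0  1  2  0  1  2  0  1  2  0  1  2  0  1  2
G(n+3) = G(n) holds for n = 0,…,1 (a full window of length max(S) = 2), so the sequence is purely periodic with period 3.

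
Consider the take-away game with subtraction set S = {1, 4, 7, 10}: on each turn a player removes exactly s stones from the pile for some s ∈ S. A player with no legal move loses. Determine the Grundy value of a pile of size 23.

1

G(0) = 0
G(1) = mex{0} = 1
G(2) = mex{1} = 0
G(3) = mex{0} = 1
G(4) = mex{1,0} = 2
G(5) = mex{2,1} = 0
G(6) = mex{0,0} = 1
G(7) = mex{1,1,0} = 2
G(8) = mex{2,2,1} = 0
G(9) = mex{0,0,0} = 1
G(10) = mex{1,1,1,0} = 2
G(11) = mex{2,2,2,1} = 0
G(12) = mex{0,0,0,0} = 1
G(13) = mex{1,1,1,1} = 0
G(14) = mex{0,2,2,2} = 1
G(15) = mex{1,0,0,0} = 2
G(16) = mex{2,1,1,1} = 0
G(17) = mex{0,0,2,2} = 1
G(18) = mex{1,1,0,0} = 2
G(19) = mex{2,2,1,1} = 0
G(20) = mex{0,0,0,2} = 1
G(21) = mex{1,1,1,0} = 2
G(22) = mex{2,2,2,1} = 0
G(23) = mex{0,0,0,0} = 1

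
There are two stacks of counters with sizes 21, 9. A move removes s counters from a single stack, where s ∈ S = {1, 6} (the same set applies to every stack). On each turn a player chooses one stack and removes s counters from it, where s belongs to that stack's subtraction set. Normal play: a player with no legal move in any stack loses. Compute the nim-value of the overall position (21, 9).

0

All stacks use S = {1, 6}:
G(0) = 0
G(1) = mex{0} = 1
G(2) = mex{1} = 0
G(3) = mex{0} = 1
G(4) = mex{1} = 0
G(5) = mex{0} = 1
G(6) = mex{1,0} = 2
G(7) = mex{2,1} = 0
G(8) = mex{0,0} = 1
G(9) = mex{1,1} = 0
G(10) = mex{0,0} = 1
G(11) = mex{1,1} = 0
G(12) = mex{0,2} = 1
G(13) = mex{1,0} = 2
G(14) = mex{2,1} = 0
G(15) = mex{0,0} = 1
G(16) = mex{1,1} = 0
G(17) = mex{0,0} = 1
G(18) = mex{1,1} = 0
G(19) = mex{0,2} = 1
G(20) = mex{1,0} = 2
G(21) = mex{2,1} = 0
Stack A: G(21) = 0.
Stack B: G(9) = 0.
Combined Grundy value = 0 ⊕ 0 = 0.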